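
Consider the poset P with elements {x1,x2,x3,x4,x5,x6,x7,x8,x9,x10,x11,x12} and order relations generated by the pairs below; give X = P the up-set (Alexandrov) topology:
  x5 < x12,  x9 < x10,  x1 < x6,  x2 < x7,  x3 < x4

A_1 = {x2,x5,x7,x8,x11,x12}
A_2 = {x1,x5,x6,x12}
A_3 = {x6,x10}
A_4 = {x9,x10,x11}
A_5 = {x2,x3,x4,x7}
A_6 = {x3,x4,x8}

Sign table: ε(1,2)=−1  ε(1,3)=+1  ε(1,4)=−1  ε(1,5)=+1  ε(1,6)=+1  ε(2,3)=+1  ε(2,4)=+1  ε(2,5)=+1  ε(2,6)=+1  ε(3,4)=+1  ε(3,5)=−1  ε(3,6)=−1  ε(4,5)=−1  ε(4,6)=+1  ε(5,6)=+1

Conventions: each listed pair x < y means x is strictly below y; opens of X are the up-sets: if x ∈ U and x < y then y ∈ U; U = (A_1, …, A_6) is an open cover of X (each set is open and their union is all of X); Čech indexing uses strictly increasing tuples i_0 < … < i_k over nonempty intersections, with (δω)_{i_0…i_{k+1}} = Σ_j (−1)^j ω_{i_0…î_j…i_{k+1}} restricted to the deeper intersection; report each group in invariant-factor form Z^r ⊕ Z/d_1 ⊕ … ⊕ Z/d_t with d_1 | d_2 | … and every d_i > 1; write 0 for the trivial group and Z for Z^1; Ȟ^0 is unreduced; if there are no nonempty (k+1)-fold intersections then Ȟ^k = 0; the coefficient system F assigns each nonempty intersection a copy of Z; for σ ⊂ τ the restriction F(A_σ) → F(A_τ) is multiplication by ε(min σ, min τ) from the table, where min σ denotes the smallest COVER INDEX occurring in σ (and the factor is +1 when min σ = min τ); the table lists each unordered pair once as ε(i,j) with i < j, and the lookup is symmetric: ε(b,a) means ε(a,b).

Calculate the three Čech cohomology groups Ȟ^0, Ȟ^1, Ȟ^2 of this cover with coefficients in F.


cover nerve:
  A12={x5,x12} A14={x11} A15={x2,x7} A16={x8} A23={x6} A34={x10} A56={x3,x4}
C dims 6,7; δ0: rk 5, SNF 1^5
Ȟ^0: (6−5)−0=1 ⇒ Z
Ȟ^1: (7−0)−5=2 ⇒ Z^2
Ȟ^2: (0−0)−0=0 ⇒ 0

Ȟ^0 = Z,  Ȟ^1 = Z^2,  Ȟ^2 = 0


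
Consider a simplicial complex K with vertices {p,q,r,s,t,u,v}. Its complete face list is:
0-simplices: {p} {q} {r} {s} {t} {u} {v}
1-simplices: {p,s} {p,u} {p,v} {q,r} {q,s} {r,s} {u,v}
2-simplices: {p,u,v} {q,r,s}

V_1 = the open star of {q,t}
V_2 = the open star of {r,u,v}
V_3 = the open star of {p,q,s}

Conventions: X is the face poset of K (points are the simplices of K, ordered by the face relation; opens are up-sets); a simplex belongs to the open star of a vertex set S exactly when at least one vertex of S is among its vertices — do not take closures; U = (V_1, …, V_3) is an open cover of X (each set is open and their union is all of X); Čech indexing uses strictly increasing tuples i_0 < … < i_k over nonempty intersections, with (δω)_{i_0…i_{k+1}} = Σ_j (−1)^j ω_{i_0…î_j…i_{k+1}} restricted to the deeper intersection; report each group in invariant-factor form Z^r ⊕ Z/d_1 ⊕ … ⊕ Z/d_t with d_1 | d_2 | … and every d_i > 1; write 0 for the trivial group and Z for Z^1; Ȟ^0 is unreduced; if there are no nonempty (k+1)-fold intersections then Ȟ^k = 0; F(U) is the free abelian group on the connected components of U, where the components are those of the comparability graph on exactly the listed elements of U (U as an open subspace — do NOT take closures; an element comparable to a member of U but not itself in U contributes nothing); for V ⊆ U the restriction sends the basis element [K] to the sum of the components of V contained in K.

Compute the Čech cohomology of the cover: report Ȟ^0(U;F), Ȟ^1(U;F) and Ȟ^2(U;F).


nonempty intersections:
  V1={{q},{t},{q,r},{q,s},{q,r,s}} V2={{r},{u},{v},{p,u},{p,v},{q,r},{r,s},{u,v},{p,u,v},{q,r,s}} V3={{p},{q},{s},{p,s},{p,u},{p,v},{q,r},{q,s},{r,s},{p,u,v},{q,r,s}}
  V12={{q,r},{q,r,s}} V13={{q},{q,r},{q,s},{q,r,s}} V23={{p,u},{p,v},{q,r},{r,s},{p,u,v},{q,r,s}}
  V123={{q,r},{q,r,s}}
components per intersection:
  V1: {{q},{q,r},{q,s},{q,r,s}} {{t}}
  V2: {{r},{q,r},{r,s},{q,r,s}} {{u},{v},{p,u},{p,v},{u,v},{p,u,v}}
  V3: {{p},{q},{s},{p,s},{p,u},{p,v},{q,r},{q,s},{r,s},{p,u,v},{q,r,s}}
  V12: {{q,r},{q,r,s}}
  V13: {{q},{q,r},{q,s},{q,r,s}}
  V23: {{p,u},{p,v},{p,u,v}} {{q,r},{r,s},{q,r,s}}
  V123: {{q,r},{q,r,s}}
C dims 5,4,1; δ0: rk 3, SNF 1^3; δ1: rk 1, SNF 1^1
Ȟ^0: (5−3)−0=2 ⇒ Z^2
Ȟ^1: (4−1)−3=0 ⇒ 0
Ȟ^2: (1−0)−1=0 ⇒ 0

Ȟ^0 = Z^2, Ȟ^1 = 0 and Ȟ^2 = 0


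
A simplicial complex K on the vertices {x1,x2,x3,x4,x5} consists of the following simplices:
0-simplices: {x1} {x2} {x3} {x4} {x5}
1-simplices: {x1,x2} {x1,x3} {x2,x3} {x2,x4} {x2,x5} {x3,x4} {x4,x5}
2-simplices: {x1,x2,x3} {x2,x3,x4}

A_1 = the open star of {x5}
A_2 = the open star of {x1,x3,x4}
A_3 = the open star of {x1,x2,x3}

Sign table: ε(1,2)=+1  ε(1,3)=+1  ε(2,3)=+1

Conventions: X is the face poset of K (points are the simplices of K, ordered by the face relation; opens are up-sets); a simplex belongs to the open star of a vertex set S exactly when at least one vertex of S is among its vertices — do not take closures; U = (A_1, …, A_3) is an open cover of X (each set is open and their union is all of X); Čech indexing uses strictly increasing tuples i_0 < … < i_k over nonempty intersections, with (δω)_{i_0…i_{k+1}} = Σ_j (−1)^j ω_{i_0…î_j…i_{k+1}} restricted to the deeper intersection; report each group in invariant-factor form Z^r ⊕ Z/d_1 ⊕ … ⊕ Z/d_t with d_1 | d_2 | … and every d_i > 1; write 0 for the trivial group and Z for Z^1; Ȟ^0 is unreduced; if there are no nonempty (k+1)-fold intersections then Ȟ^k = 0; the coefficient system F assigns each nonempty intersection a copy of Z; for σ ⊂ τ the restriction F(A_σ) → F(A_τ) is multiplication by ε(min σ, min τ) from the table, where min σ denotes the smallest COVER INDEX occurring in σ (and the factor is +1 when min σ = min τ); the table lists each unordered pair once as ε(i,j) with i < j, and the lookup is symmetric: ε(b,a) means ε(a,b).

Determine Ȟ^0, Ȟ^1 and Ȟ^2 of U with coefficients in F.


Ȟ^0 ≅ Z; Ȟ^1 ≅ Z; Ȟ^2 ≅ 0

nonempty intersections:
  A1={{x5},{x2,x5},{x4,x5}} A2={{x1},{x3},{x4},{x1,x2},{x1,x3},{x2,x3},{x2,x4},{x3,x4},{x4,x5},{x1,x2,x3},{x2,x3,x4}} A3={{x1},{x2},{x3},{x1,x2},{x1,x3},{x2,x3},{x2,x4},{x2,x5},{x3,x4},{x1,x2,x3},{x2,x3,x4}}
  A12={{x4,x5}} A13={{x2,x5}} A23={{x1},{x3},{x1,x2},{x1,x3},{x2,x3},{x2,x4},{x3,x4},{x1,x2,x3},{x2,x3,x4}}
C dims 3,3; δ0: rk 2, SNF 1^2
Ȟ^0: (3−2)−0=1 ⇒ Z
Ȟ^1: (3−0)−2=1 ⇒ Z
Ȟ^2: (0−0)−0=0 ⇒ 0


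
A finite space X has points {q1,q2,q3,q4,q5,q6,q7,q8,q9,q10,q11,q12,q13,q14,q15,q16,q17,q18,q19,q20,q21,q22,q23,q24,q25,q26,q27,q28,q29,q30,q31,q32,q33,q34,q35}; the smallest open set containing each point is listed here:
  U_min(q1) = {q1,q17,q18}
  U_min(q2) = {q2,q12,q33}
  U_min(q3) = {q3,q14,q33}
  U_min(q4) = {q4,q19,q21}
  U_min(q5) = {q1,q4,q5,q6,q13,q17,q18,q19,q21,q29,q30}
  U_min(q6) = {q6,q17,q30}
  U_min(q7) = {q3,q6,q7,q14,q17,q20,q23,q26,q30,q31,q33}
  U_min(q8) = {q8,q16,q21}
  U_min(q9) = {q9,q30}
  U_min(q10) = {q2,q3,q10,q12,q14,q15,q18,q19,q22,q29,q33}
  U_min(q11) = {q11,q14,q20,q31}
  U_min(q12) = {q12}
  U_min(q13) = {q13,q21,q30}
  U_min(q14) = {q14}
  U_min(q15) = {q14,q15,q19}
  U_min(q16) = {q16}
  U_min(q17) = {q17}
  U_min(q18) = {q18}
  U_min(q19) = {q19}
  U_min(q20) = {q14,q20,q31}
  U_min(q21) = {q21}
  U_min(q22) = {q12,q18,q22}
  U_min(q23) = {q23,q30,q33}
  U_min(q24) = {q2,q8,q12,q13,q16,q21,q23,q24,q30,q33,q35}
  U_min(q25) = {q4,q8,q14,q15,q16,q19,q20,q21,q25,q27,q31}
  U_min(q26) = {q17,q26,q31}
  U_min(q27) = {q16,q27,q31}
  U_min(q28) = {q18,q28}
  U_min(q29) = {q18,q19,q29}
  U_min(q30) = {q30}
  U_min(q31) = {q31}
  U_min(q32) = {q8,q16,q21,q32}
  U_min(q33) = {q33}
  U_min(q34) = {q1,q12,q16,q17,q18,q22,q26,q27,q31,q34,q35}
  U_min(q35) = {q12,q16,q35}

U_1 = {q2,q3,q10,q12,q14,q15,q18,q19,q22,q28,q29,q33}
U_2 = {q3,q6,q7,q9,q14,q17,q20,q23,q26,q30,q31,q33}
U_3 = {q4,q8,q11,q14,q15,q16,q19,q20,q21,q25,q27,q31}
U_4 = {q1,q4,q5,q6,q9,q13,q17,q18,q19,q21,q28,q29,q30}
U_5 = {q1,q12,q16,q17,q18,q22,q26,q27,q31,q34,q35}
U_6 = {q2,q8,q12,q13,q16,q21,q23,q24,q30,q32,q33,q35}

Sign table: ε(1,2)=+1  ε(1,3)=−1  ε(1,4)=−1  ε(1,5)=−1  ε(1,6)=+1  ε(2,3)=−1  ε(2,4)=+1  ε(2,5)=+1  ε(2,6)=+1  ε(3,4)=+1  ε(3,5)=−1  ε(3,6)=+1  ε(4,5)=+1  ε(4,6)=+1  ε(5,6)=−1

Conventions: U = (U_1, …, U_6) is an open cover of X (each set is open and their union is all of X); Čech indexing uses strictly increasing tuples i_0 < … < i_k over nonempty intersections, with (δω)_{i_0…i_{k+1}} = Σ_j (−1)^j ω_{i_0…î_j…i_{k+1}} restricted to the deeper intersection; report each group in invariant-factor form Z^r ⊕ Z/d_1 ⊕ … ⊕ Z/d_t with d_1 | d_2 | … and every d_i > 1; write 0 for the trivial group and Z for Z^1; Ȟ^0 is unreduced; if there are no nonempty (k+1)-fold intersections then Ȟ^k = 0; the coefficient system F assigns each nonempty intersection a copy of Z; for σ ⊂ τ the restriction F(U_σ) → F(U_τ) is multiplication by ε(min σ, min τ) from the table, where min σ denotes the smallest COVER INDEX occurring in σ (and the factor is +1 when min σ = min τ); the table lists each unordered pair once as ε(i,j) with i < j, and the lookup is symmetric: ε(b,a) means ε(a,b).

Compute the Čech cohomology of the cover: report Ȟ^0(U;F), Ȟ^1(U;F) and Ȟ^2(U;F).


Ȟ^0(U;F) ≅ 0, Ȟ^1(U;F) ≅ Z/2 and Ȟ^2(U;F) ≅ Z

nerve simplices:
  U12={q3,q14,q33} U13={q14,q15,q19} U14={q18,q19,q28,q29} U15={q12,q18,q22} U16={q2,q12,q33} U23={q14,q20,q31} U24={q6,q9,q17,q30} U25={q17,q26,q31} U26={q23,q30,q33} U34={q4,q19,q21} U35={q16,q27,q31} U36={q8,q16,q21} U45={q1,q17,q18} U46={q13,q21,q30} U56={q12,q16,q35}
  U123={q14} U126={q33} U134={q19} U145={q18} U156={q12} U235={q31} U245={q17} U246={q30} U346={q21} U356={q16}
C dims 6,15,10; δ0: rk 6, SNF 1^5·2; δ1: rk 9, SNF 1^9
degree 0: 6−6−0 = 0 → Ȟ^0 ≅ 0
degree 1: 15−9−6 = 0 plus torsion [2] → Ȟ^1 ≅ Z/2
degree 2: 10−0−9 = 1 → Ȟ^2 ≅ Z


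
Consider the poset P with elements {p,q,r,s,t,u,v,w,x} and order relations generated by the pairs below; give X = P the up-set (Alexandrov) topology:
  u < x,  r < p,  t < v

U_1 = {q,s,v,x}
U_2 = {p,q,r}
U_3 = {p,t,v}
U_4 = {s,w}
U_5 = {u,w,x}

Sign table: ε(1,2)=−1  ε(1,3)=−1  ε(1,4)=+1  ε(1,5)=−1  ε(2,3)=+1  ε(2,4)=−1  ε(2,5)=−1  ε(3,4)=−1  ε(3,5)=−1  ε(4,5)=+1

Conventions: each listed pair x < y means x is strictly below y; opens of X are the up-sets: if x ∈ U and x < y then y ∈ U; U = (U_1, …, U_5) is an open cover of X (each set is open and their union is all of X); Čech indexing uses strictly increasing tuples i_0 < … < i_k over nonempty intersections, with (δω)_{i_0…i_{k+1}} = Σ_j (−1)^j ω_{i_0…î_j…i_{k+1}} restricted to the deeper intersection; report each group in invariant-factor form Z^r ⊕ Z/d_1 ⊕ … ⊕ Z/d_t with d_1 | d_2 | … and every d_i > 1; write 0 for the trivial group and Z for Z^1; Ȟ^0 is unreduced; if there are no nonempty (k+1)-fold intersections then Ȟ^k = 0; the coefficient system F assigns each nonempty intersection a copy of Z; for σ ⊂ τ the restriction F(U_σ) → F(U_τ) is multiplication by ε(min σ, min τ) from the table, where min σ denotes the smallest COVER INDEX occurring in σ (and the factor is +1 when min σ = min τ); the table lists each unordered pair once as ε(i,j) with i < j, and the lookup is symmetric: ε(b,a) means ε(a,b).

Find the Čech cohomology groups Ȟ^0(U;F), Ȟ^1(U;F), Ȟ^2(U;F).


nerve simplices:
  U12={q} U13={v} U14={s} U15={x} U23={p} U45={w}
C dims 5,6; δ0: rk 5, SNF 1^4·2
degree 0: 5−5−0 = 0 → Ȟ^0 ≅ 0
degree 1: 6−0−5 = 1 plus torsion [2] → Ȟ^1 ≅ Z ⊕ Z/2
degree 2: 0−0−0 = 0 → Ȟ^2 ≅ 0

Ȟ^0 = 0,  Ȟ^1 = Z ⊕ Z/2,  Ȟ^2 = 0


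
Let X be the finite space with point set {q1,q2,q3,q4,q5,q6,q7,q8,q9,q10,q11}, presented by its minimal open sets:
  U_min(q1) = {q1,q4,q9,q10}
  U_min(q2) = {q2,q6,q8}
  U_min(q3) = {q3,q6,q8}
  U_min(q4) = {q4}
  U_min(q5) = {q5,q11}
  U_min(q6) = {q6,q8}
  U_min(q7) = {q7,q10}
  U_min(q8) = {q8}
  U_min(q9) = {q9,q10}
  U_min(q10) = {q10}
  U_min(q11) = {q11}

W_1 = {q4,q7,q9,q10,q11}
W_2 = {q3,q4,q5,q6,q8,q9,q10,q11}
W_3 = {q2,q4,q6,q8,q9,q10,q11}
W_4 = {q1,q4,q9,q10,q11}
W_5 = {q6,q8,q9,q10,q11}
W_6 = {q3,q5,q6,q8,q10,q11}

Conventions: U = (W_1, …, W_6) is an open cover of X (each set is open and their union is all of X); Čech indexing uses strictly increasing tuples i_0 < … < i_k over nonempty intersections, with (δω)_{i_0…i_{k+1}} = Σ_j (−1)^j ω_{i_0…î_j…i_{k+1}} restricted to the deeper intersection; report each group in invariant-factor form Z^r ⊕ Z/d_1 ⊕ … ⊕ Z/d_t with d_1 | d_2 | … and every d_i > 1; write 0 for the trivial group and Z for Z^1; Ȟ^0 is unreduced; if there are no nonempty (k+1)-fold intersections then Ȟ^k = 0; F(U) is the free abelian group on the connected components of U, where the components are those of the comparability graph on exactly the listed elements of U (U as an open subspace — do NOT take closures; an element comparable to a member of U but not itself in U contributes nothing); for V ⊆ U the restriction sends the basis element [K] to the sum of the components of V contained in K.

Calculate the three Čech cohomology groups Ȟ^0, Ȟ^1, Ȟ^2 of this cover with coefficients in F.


nerve simplices:
  W12={q4,q9,q10,q11} W13={q4,q9,q10,q11} W14={q4,q9,q10,q11} W15={q9,q10,q11} W16={q10,q11} W23={q4,q6,q8,q9,q10,q11} W24={q4,q9,q10,q11} W25={q6,q8,q9,q10,q11} W26={q3,q5,q6,q8,q10,q11} W34={q4,q9,q10,q11} W35={q6,q8,q9,q10,q11} W36={q6,q8,q10,q11} W45={q9,q10,q11} W46={q10,q11} W56={q6,q8,q10,q11}
  W123={q4,q9,q10,q11} W124={q4,q9,q10,q11} W125={q9,q10,q11} W126={q10,q11} W134={q4,q9,q10,q11} W135={q9,q10,q11} W136={q10,q11} W145={q9,q10,q11} W146={q10,q11} W156={q10,q11} W234={q4,q9,q10,q11} W235={q6,q8,q9,q10,q11} W236={q6,q8,q10,q11} W245={q9,q10,q11} W246={q10,q11} W256={q6,q8,q10,q11} W345={q9,q10,q11} W346={q10,q11} W356={q6,q8,q10,q11} W456={q10,q11}
  W1234={q4,q9,q10,q11} W1235={q9,q10,q11} W1236={q10,q11} W1245={q9,q10,q11} W1246={q10,q11} W1256={q10,q11} W1345={q9,q10,q11} W1346={q10,q11} W1356={q10,q11} W1456={q10,q11} W2345={q9,q10,q11} W2346={q10,q11} W2356={q6,q8,q10,q11} W2456={q10,q11} W3456={q10,q11}
  W12345={q9,q10,q11} W12346={q10,q11} W12356={q10,q11} W12456={q10,q11} W13456={q10,q11} W23456={q10,q11}
  W123456={q10,q11}
components per intersection:
  W1: {q4} {q7,q9,q10} {q11}
  W2: {q3,q6,q8} {q4} {q5,q11} {q9,q10}
  W3: {q2,q6,q8} {q4} {q9,q10} {q11}
  W4: {q1,q4,q9,q10} {q11}
  W5: {q6,q8} {q9,q10} {q11}
  W6: {q3,q6,q8} {q5,q11} {q10}
  W12: {q4} {q9,q10} {q11}
  W13: {q4} {q9,q10} {q11}
  W14: {q4} {q9,q10} {q11}
  W15: {q9,q10} {q11}
  W16: {q10} {q11}
  W23: {q4} {q6,q8} {q9,q10} {q11}
  W24: {q4} {q9,q10} {q11}
  W25: {q6,q8} {q9,q10} {q11}
  W26: {q3,q6,q8} {q5,q11} {q10}
  W34: {q4} {q9,q10} {q11}
  W35: {q6,q8} {q9,q10} {q11}
  W36: {q6,q8} {q10} {q11}
  W45: {q9,q10} {q11}
  W46: {q10} {q11}
  W56: {q6,q8} {q10} {q11}
  W123: {q4} {q9,q10} {q11}
  W124: {q4} {q9,q10} {q11}
  W125: {q9,q10} {q11}
  W126: {q10} {q11}
  W134: {q4} {q9,q10} {q11}
  W135: {q9,q10} {q11}
  W136: {q10} {q11}
  W145: {q9,q10} {q11}
  W146: {q10} {q11}
  W156: {q10} {q11}
  W234: {q4} {q9,q10} {q11}
  W235: {q6,q8} {q9,q10} {q11}
  W236: {q6,q8} {q10} {q11}
  W245: {q9,q10} {q11}
  W246: {q10} {q11}
  W256: {q6,q8} {q10} {q11}
  W345: {q9,q10} {q11}
  W346: {q10} {q11}
  W356: {q6,q8} {q10} {q11}
  W456: {q10} {q11}
  W1234: {q4} {q9,q10} {q11}
  W1235: {q9,q10} {q11}
  W1236: {q10} {q11}
  W1245: {q9,q10} {q11}
  W1246: {q10} {q11}
  W1256: {q10} {q11}
  W1345: {q9,q10} {q11}
  W1346: {q10} {q11}
  W1356: {q10} {q11}
  W1456: {q10} {q11}
  W2345: {q9,q10} {q11}
  W2346: {q10} {q11}
  W2356: {q6,q8} {q10} {q11}
  W2456: {q10} {q11}
  W3456: {q10} {q11}
  W12345: {q9,q10} {q11}
  W12346: {q10} {q11}
  W12356: {q10} {q11}
  W12456: {q10} {q11}
  W13456: {q10} {q11}
  W23456: {q10} {q11}
  W123456: {q10} {q11}
C dims 19,42,48,32; δ0: rk 16, SNF 1^16; δ1: rk 26, SNF 1^26; δ2: rk 22, SNF 1^22
degree 0: 19−16−0 = 3 → Ȟ^0 ≅ Z^3
degree 1: 42−26−16 = 0 → Ȟ^1 ≅ 0
degree 2: 48−22−26 = 0 → Ȟ^2 ≅ 0

Ȟ^0(U;F) ≅ Z^3, Ȟ^1(U;F) ≅ 0, Ȟ^2(U;F) ≅ 0


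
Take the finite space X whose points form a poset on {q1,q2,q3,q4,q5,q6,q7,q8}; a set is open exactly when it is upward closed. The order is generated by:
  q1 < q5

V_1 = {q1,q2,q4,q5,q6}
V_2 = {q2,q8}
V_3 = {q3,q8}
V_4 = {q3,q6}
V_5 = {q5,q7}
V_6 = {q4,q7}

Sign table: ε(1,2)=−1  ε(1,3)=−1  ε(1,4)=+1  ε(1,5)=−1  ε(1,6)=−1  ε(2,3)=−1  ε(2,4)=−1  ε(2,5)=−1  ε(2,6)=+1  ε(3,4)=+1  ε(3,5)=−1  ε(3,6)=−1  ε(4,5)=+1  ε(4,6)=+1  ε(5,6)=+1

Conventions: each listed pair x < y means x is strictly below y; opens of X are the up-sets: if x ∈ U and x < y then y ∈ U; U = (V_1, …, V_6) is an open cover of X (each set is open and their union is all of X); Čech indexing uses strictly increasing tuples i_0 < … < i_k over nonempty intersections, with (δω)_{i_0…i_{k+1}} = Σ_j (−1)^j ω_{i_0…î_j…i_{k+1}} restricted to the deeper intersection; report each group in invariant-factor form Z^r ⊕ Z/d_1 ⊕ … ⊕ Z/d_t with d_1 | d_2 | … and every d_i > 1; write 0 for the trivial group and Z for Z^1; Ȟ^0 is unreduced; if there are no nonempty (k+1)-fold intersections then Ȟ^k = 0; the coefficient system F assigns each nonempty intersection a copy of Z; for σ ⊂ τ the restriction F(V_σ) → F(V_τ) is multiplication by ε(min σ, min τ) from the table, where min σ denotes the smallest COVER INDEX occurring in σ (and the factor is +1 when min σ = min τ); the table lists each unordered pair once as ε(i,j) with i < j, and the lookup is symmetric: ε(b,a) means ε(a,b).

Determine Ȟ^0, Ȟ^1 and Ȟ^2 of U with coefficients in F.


Ȟ^0(U;F) ≅ Z, Ȟ^1(U;F) ≅ Z^2 and Ȟ^2(U;F) ≅ 0

intersection data:
  V12={q2} V14={q6} V15={q5} V16={q4} V23={q8} V34={q3} V56={q7}
C dims 6,7; δ0: rk 5, SNF 1^5
Ȟ^0 = (6 − 5) − 0 = 1, so Ȟ^0 ≅ Z
Ȟ^1 = (7 − 0) − 5 = 2, so Ȟ^1 ≅ Z^2
Ȟ^2 = (0 − 0) − 0 = 0, so Ȟ^2 ≅ 0


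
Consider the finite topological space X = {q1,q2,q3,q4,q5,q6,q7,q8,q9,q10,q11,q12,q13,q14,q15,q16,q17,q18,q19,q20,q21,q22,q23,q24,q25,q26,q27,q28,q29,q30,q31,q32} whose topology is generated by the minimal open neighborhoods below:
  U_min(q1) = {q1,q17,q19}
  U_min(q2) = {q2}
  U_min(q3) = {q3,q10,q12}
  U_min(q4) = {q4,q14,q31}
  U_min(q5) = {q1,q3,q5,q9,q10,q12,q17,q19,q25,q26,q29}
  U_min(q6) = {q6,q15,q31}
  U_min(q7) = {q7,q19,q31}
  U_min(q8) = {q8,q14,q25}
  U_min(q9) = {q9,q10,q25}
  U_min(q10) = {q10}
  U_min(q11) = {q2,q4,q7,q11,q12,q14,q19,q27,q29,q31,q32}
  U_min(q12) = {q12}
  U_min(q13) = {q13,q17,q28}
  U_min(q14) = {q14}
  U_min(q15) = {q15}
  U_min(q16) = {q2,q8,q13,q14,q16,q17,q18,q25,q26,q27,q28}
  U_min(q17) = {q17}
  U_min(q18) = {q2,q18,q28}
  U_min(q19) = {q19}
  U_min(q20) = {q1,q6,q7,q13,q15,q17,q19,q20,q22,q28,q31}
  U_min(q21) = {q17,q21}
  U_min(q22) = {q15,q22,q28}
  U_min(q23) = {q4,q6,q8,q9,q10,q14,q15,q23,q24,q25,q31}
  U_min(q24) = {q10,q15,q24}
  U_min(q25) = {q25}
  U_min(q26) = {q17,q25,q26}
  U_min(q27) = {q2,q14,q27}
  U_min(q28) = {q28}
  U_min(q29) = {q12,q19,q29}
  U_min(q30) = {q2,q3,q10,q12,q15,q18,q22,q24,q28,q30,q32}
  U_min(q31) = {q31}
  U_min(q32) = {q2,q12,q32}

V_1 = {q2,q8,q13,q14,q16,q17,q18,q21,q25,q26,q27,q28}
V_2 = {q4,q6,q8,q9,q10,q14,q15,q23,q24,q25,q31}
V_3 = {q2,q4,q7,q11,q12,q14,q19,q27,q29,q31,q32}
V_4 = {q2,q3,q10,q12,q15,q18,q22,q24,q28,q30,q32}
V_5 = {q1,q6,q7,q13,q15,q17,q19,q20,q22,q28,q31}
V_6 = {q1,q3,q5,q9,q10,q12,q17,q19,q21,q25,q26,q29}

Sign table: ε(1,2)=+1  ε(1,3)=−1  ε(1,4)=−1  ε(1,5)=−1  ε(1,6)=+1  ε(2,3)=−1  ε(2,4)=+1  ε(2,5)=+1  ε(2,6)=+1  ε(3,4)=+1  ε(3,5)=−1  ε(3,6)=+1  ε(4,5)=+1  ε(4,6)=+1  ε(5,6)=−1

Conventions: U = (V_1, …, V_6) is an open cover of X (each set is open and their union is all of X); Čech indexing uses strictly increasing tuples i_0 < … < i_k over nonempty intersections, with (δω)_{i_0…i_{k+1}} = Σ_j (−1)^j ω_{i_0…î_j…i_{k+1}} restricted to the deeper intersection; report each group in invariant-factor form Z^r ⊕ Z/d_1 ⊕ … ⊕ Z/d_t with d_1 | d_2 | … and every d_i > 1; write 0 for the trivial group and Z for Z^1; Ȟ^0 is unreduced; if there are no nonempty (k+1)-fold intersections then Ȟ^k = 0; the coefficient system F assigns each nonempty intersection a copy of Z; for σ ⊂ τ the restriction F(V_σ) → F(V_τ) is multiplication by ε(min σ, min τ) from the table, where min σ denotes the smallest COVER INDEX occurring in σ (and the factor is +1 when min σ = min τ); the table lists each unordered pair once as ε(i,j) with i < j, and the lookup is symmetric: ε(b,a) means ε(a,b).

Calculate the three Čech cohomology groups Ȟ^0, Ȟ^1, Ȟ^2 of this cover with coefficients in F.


cover nerve:
  V12={q8,q14,q25} V13={q2,q14,q27} V14={q2,q18,q28} V15={q13,q17,q28} V16={q17,q21,q25,q26} V23={q4,q14,q31} V24={q10,q15,q24} V25={q6,q15,q31} V26={q9,q10,q25} V34={q2,q12,q32} V35={q7,q19,q31} V36={q12,q19,q29} V45={q15,q22,q28} V46={q3,q10,q12} V56={q1,q17,q19}
  V123={q14} V126={q25} V134={q2} V145={q28} V156={q17} V235={q31} V245={q15} V246={q10} V346={q12} V356={q19}
C dims 6,15,10; δ0: rk 6, SNF 1^5·2; δ1: rk 9, SNF 1^9
Ȟ^0: (6−6)−0=0 ⇒ 0
Ȟ^1: (15−9)−6=0 plus torsion [2] ⇒ Z/2
Ȟ^2: (10−0)−9=1 ⇒ Z

Ȟ^0 = 0; Ȟ^1 = Z/2; Ȟ^2 = Z


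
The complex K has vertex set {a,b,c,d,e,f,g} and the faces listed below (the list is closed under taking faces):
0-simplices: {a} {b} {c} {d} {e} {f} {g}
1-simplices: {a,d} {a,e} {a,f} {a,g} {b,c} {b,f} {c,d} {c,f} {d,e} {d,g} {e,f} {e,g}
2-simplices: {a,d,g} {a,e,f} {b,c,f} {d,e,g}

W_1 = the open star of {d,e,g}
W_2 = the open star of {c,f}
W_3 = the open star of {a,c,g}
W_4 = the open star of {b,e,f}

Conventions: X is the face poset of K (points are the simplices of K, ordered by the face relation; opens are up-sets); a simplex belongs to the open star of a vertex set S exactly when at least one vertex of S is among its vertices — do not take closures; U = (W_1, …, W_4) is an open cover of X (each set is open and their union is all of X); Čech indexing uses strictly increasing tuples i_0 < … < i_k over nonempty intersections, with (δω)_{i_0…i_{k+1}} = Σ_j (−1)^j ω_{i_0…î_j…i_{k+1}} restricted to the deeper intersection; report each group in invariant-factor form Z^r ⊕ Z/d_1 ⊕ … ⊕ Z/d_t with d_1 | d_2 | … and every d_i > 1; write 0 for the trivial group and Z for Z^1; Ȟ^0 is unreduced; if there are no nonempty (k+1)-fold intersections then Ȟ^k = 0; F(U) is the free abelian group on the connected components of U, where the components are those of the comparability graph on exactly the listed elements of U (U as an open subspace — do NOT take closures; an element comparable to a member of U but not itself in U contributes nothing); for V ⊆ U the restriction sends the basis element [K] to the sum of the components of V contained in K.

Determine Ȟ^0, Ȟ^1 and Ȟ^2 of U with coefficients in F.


intersection data:
  W1={{d},{e},{g},{a,d},{a,e},{a,g},{c,d},{d,e},{d,g},{e,f},{e,g},{a,d,g},{a,e,f},{d,e,g}} W2={{c},{f},{a,f},{b,c},{b,f},{c,d},{c,f},{e,f},{a,e,f},{b,c,f}} W3={{a},{c},{g},{a,d},{a,e},{a,f},{a,g},{b,c},{c,d},{c,f},{d,g},{e,g},{a,d,g},{a,e,f},{b,c,f},{d,e,g}} W4={{b},{e},{f},{a,e},{a,f},{b,c},{b,f},{c,f},{d,e},{e,f},{e,g},{a,e,f},{b,c,f},{d,e,g}}
  W12={{c,d},{e,f},{a,e,f}} W13={{g},{a,d},{a,e},{a,g},{c,d},{d,g},{e,g},{a,d,g},{a,e,f},{d,e,g}} W14={{e},{a,e},{d,e},{e,f},{e,g},{a,e,f},{d,e,g}} W23={{c},{a,f},{b,c},{c,d},{c,f},{a,e,f},{b,c,f}} W24={{f},{a,f},{b,c},{b,f},{c,f},{e,f},{a,e,f},{b,c,f}} W34={{a,e},{a,f},{b,c},{c,f},{e,g},{a,e,f},{b,c,f},{d,e,g}}
  W123={{c,d},{a,e,f}} W124={{e,f},{a,e,f}} W134={{a,e},{e,g},{a,e,f},{d,e,g}} W234={{a,f},{b,c},{c,f},{a,e,f},{b,c,f}}
  W1234={{a,e,f}}
components per intersection:
  W1: {{d},{e},{g},{a,d},{a,e},{a,g},{c,d},{d,e},{d,g},{e,f},{e,g},{a,d,g},{a,e,f},{d,e,g}}
  W2: {{c},{f},{a,f},{b,c},{b,f},{c,d},{c,f},{e,f},{a,e,f},{b,c,f}}
  W3: {{a},{g},{a,d},{a,e},{a,f},{a,g},{d,g},{e,g},{a,d,g},{a,e,f},{d,e,g}} {{c},{b,c},{c,d},{c,f},{b,c,f}}
  W4: {{b},{e},{f},{a,e},{a,f},{b,c},{b,f},{c,f},{d,e},{e,f},{e,g},{a,e,f},{b,c,f},{d,e,g}}
  W12: {{c,d}} {{e,f},{a,e,f}}
  W13: {{g},{a,d},{a,g},{d,g},{e,g},{a,d,g},{d,e,g}} {{a,e},{a,e,f}} {{c,d}}
  W14: {{e},{a,e},{d,e},{e,f},{e,g},{a,e,f},{d,e,g}}
  W23: {{c},{b,c},{c,d},{c,f},{b,c,f}} {{a,f},{a,e,f}}
  W24: {{f},{a,f},{b,c},{b,f},{c,f},{e,f},{a,e,f},{b,c,f}}
  W34: {{a,e},{a,f},{a,e,f}} {{b,c},{c,f},{b,c,f}} {{e,g},{d,e,g}}
  W123: {{c,d}} {{a,e,f}}
  W124: {{e,f},{a,e,f}}
  W134: {{a,e},{a,e,f}} {{e,g},{d,e,g}}
  W234: {{a,f},{a,e,f}} {{b,c},{c,f},{b,c,f}}
  W1234: {{a,e,f}}
C dims 5,12,7,1; δ0: rk 4, SNF 1^4; δ1: rk 6, SNF 1^6; δ2: rk 1, SNF 1^1
Ȟ^0 = (5 − 4) − 0 = 1, so Ȟ^0 ≅ Z
Ȟ^1 = (12 − 6) − 4 = 2, so Ȟ^1 ≅ Z^2
Ȟ^2 = (7 − 1) − 6 = 0, so Ȟ^2 ≅ 0

Ȟ^0 ≅ Z, Ȟ^1 ≅ Z^2 and Ȟ^2 ≅ 0


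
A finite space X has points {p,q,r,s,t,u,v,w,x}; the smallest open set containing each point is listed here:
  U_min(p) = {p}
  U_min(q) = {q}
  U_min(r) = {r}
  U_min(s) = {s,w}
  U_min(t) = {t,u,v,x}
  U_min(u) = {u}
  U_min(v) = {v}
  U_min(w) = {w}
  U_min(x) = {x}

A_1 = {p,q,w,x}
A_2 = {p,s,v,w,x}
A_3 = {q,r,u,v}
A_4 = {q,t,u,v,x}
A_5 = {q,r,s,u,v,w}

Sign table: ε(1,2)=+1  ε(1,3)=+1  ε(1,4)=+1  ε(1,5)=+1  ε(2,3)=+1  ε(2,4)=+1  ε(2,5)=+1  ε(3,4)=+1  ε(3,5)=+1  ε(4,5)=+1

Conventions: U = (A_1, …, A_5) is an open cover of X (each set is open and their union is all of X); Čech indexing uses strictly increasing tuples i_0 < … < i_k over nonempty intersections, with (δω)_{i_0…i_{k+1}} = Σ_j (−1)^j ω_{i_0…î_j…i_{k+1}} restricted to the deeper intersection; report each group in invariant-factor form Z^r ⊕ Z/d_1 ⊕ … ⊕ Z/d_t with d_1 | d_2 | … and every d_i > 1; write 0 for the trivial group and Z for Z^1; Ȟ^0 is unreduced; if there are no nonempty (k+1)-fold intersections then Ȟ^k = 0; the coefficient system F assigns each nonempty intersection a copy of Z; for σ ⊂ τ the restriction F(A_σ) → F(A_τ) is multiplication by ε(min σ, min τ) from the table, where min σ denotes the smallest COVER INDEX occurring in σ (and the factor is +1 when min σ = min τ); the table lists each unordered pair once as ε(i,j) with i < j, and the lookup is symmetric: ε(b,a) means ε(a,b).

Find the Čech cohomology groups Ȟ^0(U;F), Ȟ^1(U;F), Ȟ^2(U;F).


intersection data:
  A12={p,w,x} A13={q} A14={q,x} A15={q,w} A23={v} A24={v,x} A25={s,v,w} A34={q,u,v} A35={q,r,u,v} A45={q,u,v}
  A124={x} A125={w} A134={q} A135={q} A145={q} A234={v} A235={v} A245={v} A345={q,u,v}
  A1345={q} A2345={v}
C dims 5,10,9,2; δ0: rk 4, SNF 1^4; δ1: rk 6, SNF 1^6; δ2: rk 2, SNF 1^2
Ȟ^0 = (5 − 4) − 0 = 1, so Ȟ^0 ≅ Z
Ȟ^1 = (10 − 6) − 4 = 0, so Ȟ^1 ≅ 0
Ȟ^2 = (9 − 2) − 6 = 1, so Ȟ^2 ≅ Z

Ȟ^0(U;F) ≅ Z,  Ȟ^1(U;F) ≅ 0,  Ȟ^2(U;F) ≅ Z


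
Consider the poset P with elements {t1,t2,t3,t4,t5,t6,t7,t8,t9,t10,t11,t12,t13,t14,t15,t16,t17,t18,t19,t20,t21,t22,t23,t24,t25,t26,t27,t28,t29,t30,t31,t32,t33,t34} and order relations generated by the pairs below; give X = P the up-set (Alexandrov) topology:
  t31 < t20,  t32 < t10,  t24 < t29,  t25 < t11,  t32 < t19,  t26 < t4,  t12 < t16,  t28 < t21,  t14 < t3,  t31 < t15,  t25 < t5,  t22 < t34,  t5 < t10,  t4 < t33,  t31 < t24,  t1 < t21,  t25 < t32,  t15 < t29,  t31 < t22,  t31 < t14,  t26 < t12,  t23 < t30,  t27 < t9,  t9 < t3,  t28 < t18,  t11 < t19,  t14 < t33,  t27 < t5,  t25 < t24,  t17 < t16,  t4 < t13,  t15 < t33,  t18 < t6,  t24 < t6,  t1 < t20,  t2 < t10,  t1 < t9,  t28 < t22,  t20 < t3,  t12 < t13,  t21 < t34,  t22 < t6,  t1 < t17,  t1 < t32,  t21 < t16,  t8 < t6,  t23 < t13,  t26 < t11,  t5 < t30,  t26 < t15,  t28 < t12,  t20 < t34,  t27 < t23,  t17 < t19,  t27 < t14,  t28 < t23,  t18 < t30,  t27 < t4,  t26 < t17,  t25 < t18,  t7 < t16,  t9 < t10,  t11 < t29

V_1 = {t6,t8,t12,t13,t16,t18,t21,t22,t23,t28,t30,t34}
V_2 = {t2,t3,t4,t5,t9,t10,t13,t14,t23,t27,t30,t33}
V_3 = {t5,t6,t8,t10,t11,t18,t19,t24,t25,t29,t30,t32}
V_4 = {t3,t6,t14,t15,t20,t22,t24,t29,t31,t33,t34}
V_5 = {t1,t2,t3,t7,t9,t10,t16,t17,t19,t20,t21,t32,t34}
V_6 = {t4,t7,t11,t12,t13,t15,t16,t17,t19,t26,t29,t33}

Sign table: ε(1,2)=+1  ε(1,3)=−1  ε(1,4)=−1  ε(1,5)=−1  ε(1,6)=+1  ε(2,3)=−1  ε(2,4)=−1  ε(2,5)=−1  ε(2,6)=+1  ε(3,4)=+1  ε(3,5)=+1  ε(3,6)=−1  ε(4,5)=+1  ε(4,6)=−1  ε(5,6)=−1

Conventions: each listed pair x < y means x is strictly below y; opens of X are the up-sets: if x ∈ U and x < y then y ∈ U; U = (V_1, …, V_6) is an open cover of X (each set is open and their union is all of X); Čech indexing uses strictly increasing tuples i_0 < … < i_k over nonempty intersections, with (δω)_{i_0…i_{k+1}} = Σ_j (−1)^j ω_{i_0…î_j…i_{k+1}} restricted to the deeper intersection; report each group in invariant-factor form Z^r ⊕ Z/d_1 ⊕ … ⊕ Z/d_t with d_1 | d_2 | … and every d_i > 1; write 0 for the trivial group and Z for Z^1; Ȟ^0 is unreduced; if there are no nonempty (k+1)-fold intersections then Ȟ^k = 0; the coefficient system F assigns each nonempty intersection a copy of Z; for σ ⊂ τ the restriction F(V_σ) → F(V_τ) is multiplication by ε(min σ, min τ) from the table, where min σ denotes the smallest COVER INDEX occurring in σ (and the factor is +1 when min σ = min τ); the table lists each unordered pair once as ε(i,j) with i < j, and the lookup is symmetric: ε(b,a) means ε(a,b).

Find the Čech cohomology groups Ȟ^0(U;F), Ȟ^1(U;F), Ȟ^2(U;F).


Ȟ^0(U;F) ≅ Z; Ȟ^1(U;F) ≅ 0; Ȟ^2(U;F) ≅ Z/2

intersection data:
  V12={t13,t23,t30} V13={t6,t8,t18,t30} V14={t6,t22,t34} V15={t16,t21,t34} V16={t12,t13,t16} V23={t5,t10,t30} V24={t3,t14,t33} V25={t2,t3,t9,t10} V26={t4,t13,t33} V34={t6,t24,t29} V35={t10,t19,t32} V36={t11,t19,t29} V45={t3,t20,t34} V46={t15,t29,t33} V56={t7,t16,t17,t19}
  V123={t30} V126={t13} V134={t6} V145={t34} V156={t16} V235={t10} V245={t3} V246={t33} V346={t29} V356={t19}
C dims 6,15,10; δ0: rk 5, SNF 1^5; δ1: rk 10, SNF 1^9·2
Ȟ^0 = (6 − 5) − 0 = 1, so Ȟ^0 ≅ Z
Ȟ^1 = (15 − 10) − 5 = 0, so Ȟ^1 ≅ 0
Ȟ^2 = (10 − 0) − 10 = 0 plus torsion [2], so Ȟ^2 ≅ Z/2


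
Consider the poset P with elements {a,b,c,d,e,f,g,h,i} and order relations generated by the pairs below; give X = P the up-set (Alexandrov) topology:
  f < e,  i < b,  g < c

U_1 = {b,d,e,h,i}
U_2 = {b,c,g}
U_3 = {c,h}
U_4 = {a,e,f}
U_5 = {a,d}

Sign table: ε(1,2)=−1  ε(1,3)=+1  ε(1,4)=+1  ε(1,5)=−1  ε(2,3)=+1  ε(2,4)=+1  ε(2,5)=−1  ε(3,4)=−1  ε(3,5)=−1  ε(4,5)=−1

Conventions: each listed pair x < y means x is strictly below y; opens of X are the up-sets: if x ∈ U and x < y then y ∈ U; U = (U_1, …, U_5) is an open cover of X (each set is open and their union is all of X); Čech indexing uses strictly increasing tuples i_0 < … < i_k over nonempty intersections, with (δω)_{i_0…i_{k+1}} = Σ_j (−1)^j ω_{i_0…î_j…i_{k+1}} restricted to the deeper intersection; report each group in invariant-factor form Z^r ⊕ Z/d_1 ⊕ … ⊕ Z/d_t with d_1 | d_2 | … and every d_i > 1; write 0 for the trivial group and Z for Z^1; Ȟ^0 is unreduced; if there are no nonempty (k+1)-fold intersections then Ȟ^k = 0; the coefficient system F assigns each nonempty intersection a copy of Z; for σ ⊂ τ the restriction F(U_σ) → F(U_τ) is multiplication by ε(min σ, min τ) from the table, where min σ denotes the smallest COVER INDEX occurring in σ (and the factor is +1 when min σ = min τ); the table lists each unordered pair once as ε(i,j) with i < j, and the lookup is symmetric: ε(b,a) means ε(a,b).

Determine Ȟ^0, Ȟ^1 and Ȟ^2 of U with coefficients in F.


nerve simplices:
  U12={b} U13={h} U14={e} U15={d} U23={c} U45={a}
C dims 5,6; δ0: rk 5, SNF 1^4·2
degree 0: 5−5−0 = 0 → Ȟ^0 ≅ 0
degree 1: 6−0−5 = 1 plus torsion [2] → Ȟ^1 ≅ Z ⊕ Z/2
degree 2: 0−0−0 = 0 → Ȟ^2 ≅ 0

Ȟ^0 = 0, Ȟ^1 = Z ⊕ Z/2, Ȟ^2 = 0


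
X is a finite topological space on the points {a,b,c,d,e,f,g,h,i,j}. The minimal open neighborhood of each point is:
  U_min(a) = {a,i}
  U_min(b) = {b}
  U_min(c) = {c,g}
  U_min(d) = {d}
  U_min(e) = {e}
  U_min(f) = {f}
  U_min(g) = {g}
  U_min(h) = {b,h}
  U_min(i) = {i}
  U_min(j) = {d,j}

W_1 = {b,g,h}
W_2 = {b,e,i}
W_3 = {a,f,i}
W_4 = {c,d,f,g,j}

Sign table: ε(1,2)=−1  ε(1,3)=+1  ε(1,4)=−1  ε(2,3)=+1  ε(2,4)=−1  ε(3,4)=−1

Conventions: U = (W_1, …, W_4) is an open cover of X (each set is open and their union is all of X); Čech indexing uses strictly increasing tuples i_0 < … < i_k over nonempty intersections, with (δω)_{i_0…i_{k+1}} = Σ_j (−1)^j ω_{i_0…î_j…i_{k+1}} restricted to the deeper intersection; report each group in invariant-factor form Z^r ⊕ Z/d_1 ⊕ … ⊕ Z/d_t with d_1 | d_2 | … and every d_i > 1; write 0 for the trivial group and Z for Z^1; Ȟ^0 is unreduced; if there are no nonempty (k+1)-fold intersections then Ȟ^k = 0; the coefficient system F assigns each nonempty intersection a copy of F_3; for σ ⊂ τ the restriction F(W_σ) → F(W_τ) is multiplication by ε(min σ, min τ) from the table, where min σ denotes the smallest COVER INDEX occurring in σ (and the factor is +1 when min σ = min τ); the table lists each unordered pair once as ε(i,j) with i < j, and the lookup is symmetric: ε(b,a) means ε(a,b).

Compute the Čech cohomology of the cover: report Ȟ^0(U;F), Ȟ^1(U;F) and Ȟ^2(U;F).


Ȟ^0 ≅ 0, Ȟ^1 ≅ 0 and Ȟ^2 ≅ 0

cover nerve:
  W12={b} W14={g} W23={i} W34={f}
C dims 4,4; δ0: rk_F3 4
Ȟ^0: (4−4)−0=0 ⇒ 0
Ȟ^1: (4−0)−4=0 ⇒ 0
Ȟ^2: (0−0)−0=0 ⇒ 0


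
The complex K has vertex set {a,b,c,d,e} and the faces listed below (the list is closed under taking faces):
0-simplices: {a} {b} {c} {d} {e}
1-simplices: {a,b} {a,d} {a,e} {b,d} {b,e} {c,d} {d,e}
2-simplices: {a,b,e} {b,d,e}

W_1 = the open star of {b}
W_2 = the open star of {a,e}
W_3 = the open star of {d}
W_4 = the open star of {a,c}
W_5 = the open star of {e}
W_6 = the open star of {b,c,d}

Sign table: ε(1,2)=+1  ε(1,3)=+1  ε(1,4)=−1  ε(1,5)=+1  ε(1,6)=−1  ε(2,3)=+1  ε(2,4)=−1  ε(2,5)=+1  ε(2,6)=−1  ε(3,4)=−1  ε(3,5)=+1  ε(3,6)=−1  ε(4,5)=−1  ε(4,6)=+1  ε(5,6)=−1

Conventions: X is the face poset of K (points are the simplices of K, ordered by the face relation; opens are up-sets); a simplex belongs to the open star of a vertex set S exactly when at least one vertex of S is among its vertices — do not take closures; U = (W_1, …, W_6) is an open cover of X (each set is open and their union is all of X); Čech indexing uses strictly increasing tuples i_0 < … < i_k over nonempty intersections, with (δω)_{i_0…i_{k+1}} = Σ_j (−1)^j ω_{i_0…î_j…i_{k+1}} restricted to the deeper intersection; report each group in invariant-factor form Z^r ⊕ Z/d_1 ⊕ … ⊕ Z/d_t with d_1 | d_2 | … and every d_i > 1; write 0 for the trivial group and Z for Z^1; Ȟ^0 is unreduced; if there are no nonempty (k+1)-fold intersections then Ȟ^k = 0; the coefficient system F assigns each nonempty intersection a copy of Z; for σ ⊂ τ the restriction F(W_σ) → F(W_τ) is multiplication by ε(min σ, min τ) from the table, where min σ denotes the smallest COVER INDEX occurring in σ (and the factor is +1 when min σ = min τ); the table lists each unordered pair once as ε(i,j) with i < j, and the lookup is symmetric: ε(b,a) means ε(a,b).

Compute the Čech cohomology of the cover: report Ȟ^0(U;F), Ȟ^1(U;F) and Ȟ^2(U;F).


nerve of the cover:
  W1={{b},{a,b},{b,d},{b,e},{a,b,e},{b,d,e}} W2={{a},{e},{a,b},{a,d},{a,e},{b,e},{d,e},{a,b,e},{b,d,e}} W3={{d},{a,d},{b,d},{c,d},{d,e},{b,d,e}} W4={{a},{c},{a,b},{a,d},{a,e},{c,d},{a,b,e}} W5={{e},{a,e},{b,e},{d,e},{a,b,e},{b,d,e}} W6={{b},{c},{d},{a,b},{a,d},{b,d},{b,e},{c,d},{d,e},{a,b,e},{b,d,e}}
  W12={{a,b},{b,e},{a,b,e},{b,d,e}} W13={{b,d},{b,d,e}} W14={{a,b},{a,b,e}} W15={{b,e},{a,b,e},{b,d,e}} W16={{b},{a,b},{b,d},{b,e},{a,b,e},{b,d,e}} W23={{a,d},{d,e},{b,d,e}} W24={{a},{a,b},{a,d},{a,e},{a,b,e}} W25={{e},{a,e},{b,e},{d,e},{a,b,e},{b,d,e}} W26={{a,b},{a,d},{b,e},{d,e},{a,b,e},{b,d,e}} W34={{a,d},{c,d}} W35={{d,e},{b,d,e}} W36={{d},{a,d},{b,d},{c,d},{d,e},{b,d,e}} W45={{a,e},{a,b,e}} W46={{c},{a,b},{a,d},{c,d},{a,b,e}} W56={{b,e},{d,e},{a,b,e},{b,d,e}}
  W123={{b,d,e}} W124={{a,b},{a,b,e}} W125={{b,e},{a,b,e},{b,d,e}} W126={{a,b},{b,e},{a,b,e},{b,d,e}} W135={{b,d,e}} W136={{b,d},{b,d,e}} W145={{a,b,e}} W146={{a,b},{a,b,e}} W156={{b,e},{a,b,e},{b,d,e}} W234={{a,d}} W235={{d,e},{b,d,e}} W236={{a,d},{d,e},{b,d,e}} W245={{a,e},{a,b,e}} W246={{a,b},{a,d},{a,b,e}} W256={{b,e},{d,e},{a,b,e},{b,d,e}} W346={{a,d},{c,d}} W356={{d,e},{b,d,e}} W456={{a,b,e}}
  W1235={{b,d,e}} W1236={{b,d,e}} W1245={{a,b,e}} W1246={{a,b},{a,b,e}} W1256={{b,e},{a,b,e},{b,d,e}} W1356={{b,d,e}} W1456={{a,b,e}} W2346={{a,d}} W2356={{d,e},{b,d,e}} W2456={{a,b,e}}
  W12356={{b,d,e}} W12456={{a,b,e}}
C dims 6,15,18,10; δ0: rk 5, SNF 1^5; δ1: rk 10, SNF 1^10; δ2: rk 8, SNF 1^8
Ȟ^0 = (6 − 5) − 0 = 1, so Ȟ^0 ≅ Z
Ȟ^1 = (15 − 10) − 5 = 0, so Ȟ^1 ≅ 0
Ȟ^2 = (18 − 8) − 10 = 0, so Ȟ^2 ≅ 0

Ȟ^0 = Z, Ȟ^1 = 0, Ȟ^2 = 0


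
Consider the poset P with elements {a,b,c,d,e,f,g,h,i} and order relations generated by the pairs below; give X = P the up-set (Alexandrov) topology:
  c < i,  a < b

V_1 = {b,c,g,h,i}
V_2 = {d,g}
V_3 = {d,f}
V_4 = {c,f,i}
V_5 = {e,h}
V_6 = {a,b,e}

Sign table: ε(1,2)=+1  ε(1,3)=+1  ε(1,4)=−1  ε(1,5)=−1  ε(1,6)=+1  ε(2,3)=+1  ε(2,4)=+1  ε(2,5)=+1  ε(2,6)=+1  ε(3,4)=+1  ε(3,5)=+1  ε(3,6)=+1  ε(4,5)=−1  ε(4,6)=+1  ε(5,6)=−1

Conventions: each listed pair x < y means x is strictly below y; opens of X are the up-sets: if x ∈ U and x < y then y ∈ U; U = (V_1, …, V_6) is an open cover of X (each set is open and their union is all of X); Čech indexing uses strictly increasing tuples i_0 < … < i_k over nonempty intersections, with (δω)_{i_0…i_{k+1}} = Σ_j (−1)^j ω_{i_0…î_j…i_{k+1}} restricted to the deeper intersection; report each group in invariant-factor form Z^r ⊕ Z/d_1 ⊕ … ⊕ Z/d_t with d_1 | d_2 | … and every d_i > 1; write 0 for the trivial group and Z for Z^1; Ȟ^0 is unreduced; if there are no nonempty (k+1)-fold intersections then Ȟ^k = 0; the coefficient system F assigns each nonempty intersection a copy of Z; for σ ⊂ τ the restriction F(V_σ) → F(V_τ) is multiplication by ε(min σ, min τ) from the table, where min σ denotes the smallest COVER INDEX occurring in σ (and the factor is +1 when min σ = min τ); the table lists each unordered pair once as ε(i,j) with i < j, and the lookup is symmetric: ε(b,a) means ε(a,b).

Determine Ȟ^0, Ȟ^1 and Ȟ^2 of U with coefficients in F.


nonempty overlaps:
  V12={g} V14={c,i} V15={h} V16={b} V23={d} V34={f} V56={e}
C dims 6,7; δ0: rk 6, SNF 1^5·2
degree 0: 6−6−0 = 0 → Ȟ^0 ≅ 0
degree 1: 7−0−6 = 1 plus torsion [2] → Ȟ^1 ≅ Z ⊕ Z/2
degree 2: 0−0−0 = 0 → Ȟ^2 ≅ 0

Ȟ^0 ≅ 0, Ȟ^1 ≅ Z ⊕ Z/2, Ȟ^2 ≅ 0


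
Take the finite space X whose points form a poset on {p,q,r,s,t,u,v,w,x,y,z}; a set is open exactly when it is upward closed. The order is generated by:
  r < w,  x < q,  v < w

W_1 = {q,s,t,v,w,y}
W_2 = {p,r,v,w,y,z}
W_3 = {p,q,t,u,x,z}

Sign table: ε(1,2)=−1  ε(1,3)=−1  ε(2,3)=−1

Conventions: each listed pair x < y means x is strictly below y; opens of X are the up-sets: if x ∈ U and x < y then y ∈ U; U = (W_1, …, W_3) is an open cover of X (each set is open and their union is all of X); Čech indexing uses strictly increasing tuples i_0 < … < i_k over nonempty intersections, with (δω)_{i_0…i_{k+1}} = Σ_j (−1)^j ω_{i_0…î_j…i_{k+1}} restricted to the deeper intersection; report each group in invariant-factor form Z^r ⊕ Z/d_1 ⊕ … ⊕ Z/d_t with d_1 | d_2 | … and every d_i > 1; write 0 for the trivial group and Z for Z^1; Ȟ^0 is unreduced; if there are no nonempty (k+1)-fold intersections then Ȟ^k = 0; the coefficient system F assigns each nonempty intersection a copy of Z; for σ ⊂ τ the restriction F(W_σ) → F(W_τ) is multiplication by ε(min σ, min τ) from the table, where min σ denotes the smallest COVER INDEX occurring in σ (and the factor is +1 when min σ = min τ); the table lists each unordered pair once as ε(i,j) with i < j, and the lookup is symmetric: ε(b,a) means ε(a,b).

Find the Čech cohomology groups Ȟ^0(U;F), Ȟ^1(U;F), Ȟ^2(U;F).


nonempty intersections:
  W12={v,w,y} W13={q,t} W23={p,z}
C dims 3,3; δ0: rk 3, SNF 1^2·2
Ȟ^0: (3−3)−0=0 ⇒ 0
Ȟ^1: (3−0)−3=0 plus torsion [2] ⇒ Z/2
Ȟ^2: (0−0)−0=0 ⇒ 0

Ȟ^0 ≅ 0; Ȟ^1 ≅ Z/2; Ȟ^2 ≅ 0
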